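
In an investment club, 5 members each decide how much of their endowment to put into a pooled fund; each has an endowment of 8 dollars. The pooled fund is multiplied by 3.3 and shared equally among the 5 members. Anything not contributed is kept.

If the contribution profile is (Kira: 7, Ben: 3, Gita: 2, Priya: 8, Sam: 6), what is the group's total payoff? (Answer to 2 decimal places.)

99.80 dollars

Total contributed: 7 + 3 + 2 + 8 + 6 = 26; total kept: 5 × 8 − 26 = 14.
The pooled fund pays out 3.3 × 26 = 85.80 in aggregate.
Group total = 14 + 85.80 = 99.80.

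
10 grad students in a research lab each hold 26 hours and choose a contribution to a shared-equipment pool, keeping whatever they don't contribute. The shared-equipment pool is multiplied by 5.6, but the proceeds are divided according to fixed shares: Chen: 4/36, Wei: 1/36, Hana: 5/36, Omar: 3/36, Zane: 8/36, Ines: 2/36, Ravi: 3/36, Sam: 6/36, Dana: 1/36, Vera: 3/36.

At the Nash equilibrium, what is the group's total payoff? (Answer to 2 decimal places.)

379.60 hours

Player j's private return per contributed unit is 5.6 × (j's share). Contributing is weakly dominant for j when that share is at least 1/5.6 = 0.1786, and contributing 0 is dominant otherwise.
Only Zane (8/36) clears that bar, contributing 26; the remaining 9 contribute 0. Total contributed: 26.
The shared-equipment pool pays out 5.6 × 26 = 145.60 in total (split across the unequal shares, but the aggregate is all that matters for the group sum).
The 9 free-riders keep 26 each, adding 234. Group total = 234 + 145.60 = 379.60.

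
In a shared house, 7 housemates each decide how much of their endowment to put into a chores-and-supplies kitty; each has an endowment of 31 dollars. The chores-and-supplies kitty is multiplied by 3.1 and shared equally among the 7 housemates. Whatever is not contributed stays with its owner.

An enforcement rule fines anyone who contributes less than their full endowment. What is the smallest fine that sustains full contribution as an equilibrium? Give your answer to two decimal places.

Given the others contribute fully, the best deviation is to contribute 0 (any partial contribution still incurs the fine and gives up units whose private return 0.4429 is below 1).
Deviating from 31 to 0 saves 31 dollars but forfeits the deviator's share of the drop in the chores-and-supplies kitty: 3.1/7 × 31 = 13.73.
So the deviation gain is 31 − 13.73 = 17.27, and the fine must be at least 17.27 dollars to wipe it out.

17.27 dollars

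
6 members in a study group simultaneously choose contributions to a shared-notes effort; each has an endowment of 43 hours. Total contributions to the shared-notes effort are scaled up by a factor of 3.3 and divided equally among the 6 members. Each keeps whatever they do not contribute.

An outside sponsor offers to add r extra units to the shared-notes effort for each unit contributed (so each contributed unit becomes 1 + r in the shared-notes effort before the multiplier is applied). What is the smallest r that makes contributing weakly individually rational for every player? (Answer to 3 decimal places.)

With matching at rate r, one contributed unit becomes (1 + r) in the shared-notes effort and returns 3.3 × (1 + r) / 6 to the contributor.
Setting this equal to 1: 1 + r = 6/3.3 = 1.8182.
So the minimum matching rate is r = 1.8182 − 1 = 0.818.

0.818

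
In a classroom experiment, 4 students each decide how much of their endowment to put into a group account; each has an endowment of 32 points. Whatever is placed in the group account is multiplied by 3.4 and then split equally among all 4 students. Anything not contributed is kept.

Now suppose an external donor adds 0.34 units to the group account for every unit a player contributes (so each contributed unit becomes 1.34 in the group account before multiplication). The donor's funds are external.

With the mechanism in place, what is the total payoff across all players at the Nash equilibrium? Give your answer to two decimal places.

The effective private return per unit is now 3.4 × 1.34 / 4 = 1.1390 > 1, so every player's dominant strategy flips to full contribution.
So the Nash equilibrium is full contribution by all 4; the group earns 3.4 × 1.34 × 128 = 583.17.

583.17 points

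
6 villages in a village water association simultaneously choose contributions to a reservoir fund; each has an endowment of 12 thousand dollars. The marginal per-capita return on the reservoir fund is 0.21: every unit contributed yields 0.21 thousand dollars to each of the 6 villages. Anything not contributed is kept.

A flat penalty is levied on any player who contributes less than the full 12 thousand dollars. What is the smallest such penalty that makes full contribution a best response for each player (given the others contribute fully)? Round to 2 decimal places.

9.48 thousand dollars

Given the others contribute fully, the best deviation is to contribute 0 (any partial contribution still incurs the fine and gives up units whose private return 0.21 is below 1).
Deviating from 12 to 0 saves 12 thousand dollars but forfeits the deviator's share of the drop in the reservoir fund: 0.21 × 12 = 2.52.
So the deviation gain is 12 − 2.52 = 9.48, and the fine must be at least 9.48 thousand dollars to wipe it out.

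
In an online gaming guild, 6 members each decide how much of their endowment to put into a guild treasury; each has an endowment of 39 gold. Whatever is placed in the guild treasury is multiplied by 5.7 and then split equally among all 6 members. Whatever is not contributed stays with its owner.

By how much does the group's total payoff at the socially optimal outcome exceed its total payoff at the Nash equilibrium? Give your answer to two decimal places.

Each contributed unit returns 5.7/6 = 0.9500 to its contributor — below 1 — so contributing 0 is dominant for every player. At the Nash equilibrium everyone keeps their 39, and the group total is 6 × 39 = 234.
Each contributed unit returns 5.700 to the group as a whole (0.9500 to each of 6 players), which exceeds 1, so the social optimum is full contribution: group total = 5.700 × 234 = 1333.80.
Efficiency loss = 1333.80 − 234 = 1099.80.

1099.80 gold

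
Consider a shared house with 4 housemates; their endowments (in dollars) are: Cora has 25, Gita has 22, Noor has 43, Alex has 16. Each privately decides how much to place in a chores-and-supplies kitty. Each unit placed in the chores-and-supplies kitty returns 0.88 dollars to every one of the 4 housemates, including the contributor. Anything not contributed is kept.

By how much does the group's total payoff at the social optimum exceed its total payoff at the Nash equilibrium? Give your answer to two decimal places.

267.12 dollars

The private return per contributed unit is 0.88 < 1 for everyone, so the Nash equilibrium is zero contribution and the group total is Σ E_j = 25 + 22 + 43 + 16 = 106.
Each contributed unit returns 3.520 to the group, so the social optimum is full contribution by everyone: group total = 3.520 × 106 = 373.12.
Efficiency loss = (3.520 − 1) × 106 = 267.12.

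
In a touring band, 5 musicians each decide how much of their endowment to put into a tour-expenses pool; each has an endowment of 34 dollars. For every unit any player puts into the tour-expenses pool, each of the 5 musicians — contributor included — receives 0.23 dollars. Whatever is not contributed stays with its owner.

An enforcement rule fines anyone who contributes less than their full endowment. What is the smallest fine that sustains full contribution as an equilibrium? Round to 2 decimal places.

26.18 dollars

Given the others contribute fully, the best deviation is to contribute 0 (any partial contribution still incurs the fine and gives up units whose private return 0.23 is below 1).
Deviating from 34 to 0 saves 34 dollars but forfeits the deviator's share of the drop in the tour-expenses pool: 0.23 × 34 = 7.82.
So the deviation gain is 34 − 7.82 = 26.18, and the fine must be at least 26.18 dollars to wipe it out.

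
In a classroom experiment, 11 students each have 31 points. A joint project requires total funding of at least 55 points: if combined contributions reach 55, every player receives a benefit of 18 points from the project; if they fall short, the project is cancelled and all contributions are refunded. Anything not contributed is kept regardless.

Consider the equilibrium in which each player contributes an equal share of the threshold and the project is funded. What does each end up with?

44 points

Equal share of the threshold: 55/11 = 5.
At this profile no one gains by cutting their contribution: any cut drops the total below 55, the project is cancelled, contributions are refunded, and the deviator ends with 31, which is less than 31 − 5 + 18 = 44. Contributing more than 5 just wastes the excess. So contributing exactly 5 is a best response.
Each player's payoff: 31 − 5 + 18 = 44.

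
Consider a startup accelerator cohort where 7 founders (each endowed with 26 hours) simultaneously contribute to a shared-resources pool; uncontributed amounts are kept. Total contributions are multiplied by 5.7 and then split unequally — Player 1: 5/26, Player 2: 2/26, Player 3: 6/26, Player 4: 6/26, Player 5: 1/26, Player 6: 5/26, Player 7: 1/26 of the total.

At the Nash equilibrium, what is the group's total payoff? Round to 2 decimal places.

670.80 hours

For player j, contributing a unit is worthwhile iff 5.7 × (j's share) ≥ 1, i.e. iff j's share is at least 0.1754.
Player 1, Player 3, Player 4 and Player 6 are above the threshold, contributing 26 each; the remaining 3 contribute 0. Total contributed: 104.
The shared-resources pool pays out 5.7 × 104 = 592.80 in total (split across the unequal shares, but the aggregate is all that matters for the group sum).
The 3 free-riders keep 26 each, adding 78. Group total = 78 + 592.80 = 670.80.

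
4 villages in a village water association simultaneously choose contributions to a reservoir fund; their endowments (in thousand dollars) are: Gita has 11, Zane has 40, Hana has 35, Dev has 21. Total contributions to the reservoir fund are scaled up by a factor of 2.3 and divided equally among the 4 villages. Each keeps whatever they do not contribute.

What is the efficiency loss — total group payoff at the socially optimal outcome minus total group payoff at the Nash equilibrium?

139.10 thousand dollars

The private return per contributed unit is 2.3/4 = 0.5750 < 1 for every player regardless of endowment, so the Nash equilibrium is zero contribution and the group total is Σ E_j = 11 + 40 + 35 + 21 = 107.
Each contributed unit returns 2.300 to the group, so the social optimum is full contribution by everyone: group total = 2.300 × 107 = 246.10.
Efficiency loss = (2.300 − 1) × 107 = 139.10.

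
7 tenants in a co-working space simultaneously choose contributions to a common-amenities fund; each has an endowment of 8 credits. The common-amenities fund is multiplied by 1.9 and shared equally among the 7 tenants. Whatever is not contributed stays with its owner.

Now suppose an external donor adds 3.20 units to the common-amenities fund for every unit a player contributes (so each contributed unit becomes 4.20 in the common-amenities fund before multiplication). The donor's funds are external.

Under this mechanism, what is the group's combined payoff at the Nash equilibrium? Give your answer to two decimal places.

446.88 credits

Under the mechanism each unit contributed yields 1.9 × 4.20 / 7 = 1.1400 back to its contributor per unit of net cost, which exceeds 1, making full contribution the dominant choice for everyone.
At the Nash equilibrium everyone contributes 8. Group total payoff = 1.9 × 4.20 × 56 = 446.88.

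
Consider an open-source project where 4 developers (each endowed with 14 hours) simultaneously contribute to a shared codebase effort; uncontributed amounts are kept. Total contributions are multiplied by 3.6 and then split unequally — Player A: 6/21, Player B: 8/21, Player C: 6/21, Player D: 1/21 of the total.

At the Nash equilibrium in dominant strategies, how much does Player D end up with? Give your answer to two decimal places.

21.20 hours

For player j, contributing a unit is worthwhile iff 3.6 × (j's share) ≥ 1, i.e. iff j's share is at least 0.2778.
Player A, Player B and Player C are above the threshold, contributing 14 each; the remaining 1 contribute 0. Total contributed: 42.
Player D keeps 14 and receives 3.6 × 42 × 1/21 = 7.20 from the shared codebase effort, for a payoff of 21.20.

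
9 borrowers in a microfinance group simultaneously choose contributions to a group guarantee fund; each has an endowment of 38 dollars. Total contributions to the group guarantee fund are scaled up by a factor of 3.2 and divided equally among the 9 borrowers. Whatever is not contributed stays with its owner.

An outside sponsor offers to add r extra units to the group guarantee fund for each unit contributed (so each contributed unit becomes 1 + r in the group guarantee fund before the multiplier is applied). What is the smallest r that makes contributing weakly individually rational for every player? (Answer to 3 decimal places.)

With matching at rate r, one contributed unit becomes (1 + r) in the group guarantee fund and returns 3.2 × (1 + r) / 9 to the contributor.
Setting this equal to 1: 1 + r = 9/3.2 = 2.8125.
So the minimum matching rate is r = 2.8125 − 1 = 1.813.

1.813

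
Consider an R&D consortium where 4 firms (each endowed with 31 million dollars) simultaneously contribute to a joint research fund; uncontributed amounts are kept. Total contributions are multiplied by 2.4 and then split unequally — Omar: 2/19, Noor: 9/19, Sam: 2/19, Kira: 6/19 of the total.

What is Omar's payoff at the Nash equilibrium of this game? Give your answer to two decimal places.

38.83 million dollars

For player j, contributing a unit is worthwhile iff 2.4 × (j's share) ≥ 1, i.e. iff j's share is at least 0.4167.
Only Noor (9/19) clears that bar, contributing 31; the remaining 3 contribute 0. Total contributed: 31.
Omar keeps 31 and receives 2.4 × 31 × 2/19 = 7.83 from the joint research fund, for a payoff of 38.83.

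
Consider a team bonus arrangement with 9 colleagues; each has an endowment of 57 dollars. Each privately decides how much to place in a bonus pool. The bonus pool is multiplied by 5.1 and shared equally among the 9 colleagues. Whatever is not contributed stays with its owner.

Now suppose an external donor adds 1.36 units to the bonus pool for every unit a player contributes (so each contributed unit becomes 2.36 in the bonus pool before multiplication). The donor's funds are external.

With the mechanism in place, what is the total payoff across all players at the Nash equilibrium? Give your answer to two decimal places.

6174.47 dollars

With the mechanism, a contributed unit returns 5.1 × 2.36 / 9 = 1.3373 per unit of net cost to the contributor — now above 1 — so contributing fully is weakly dominant for every player.
So the Nash equilibrium is full contribution by all 9; the group earns 5.1 × 2.36 × 513 = 6174.47.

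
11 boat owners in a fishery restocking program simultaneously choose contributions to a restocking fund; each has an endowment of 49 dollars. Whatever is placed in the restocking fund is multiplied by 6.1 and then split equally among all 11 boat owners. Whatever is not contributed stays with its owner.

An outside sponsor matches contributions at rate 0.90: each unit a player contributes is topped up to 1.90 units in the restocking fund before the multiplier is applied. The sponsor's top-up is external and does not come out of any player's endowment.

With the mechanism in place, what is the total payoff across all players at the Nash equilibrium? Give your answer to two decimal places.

6247.01 dollars

With the mechanism, a contributed unit returns 6.1 × 1.90 / 11 = 1.0536 per unit of net cost to the contributor — now above 1 — so contributing fully is weakly dominant for every player.
At the Nash equilibrium everyone contributes 49. Group total payoff = 6.1 × 1.90 × 539 = 6247.01.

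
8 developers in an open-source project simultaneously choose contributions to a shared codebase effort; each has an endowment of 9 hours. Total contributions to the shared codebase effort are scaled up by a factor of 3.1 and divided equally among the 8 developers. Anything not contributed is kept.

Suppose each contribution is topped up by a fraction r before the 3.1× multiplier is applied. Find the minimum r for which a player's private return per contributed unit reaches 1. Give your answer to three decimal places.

With matching at rate r, one contributed unit becomes (1 + r) in the shared codebase effort and returns 3.1 × (1 + r) / 8 to the contributor.
Setting this equal to 1: 1 + r = 8/3.1 = 2.5806.
So the minimum matching rate is r = 2.5806 − 1 = 1.581.

1.581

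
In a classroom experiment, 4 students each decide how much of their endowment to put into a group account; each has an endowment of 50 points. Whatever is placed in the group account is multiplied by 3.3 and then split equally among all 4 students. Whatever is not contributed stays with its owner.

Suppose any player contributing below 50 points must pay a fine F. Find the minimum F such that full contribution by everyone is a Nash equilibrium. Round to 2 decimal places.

Given the others contribute fully, the best deviation is to contribute 0 (any partial contribution still incurs the fine and gives up units whose private return 0.8250 is below 1).
Deviating from 50 to 0 saves 50 points but forfeits the deviator's share of the drop in the group account: 3.3/4 × 50 = 41.25.
So the deviation gain is 50 − 41.25 = 8.75, and the fine must be at least 8.75 points to wipe it out.

8.75 points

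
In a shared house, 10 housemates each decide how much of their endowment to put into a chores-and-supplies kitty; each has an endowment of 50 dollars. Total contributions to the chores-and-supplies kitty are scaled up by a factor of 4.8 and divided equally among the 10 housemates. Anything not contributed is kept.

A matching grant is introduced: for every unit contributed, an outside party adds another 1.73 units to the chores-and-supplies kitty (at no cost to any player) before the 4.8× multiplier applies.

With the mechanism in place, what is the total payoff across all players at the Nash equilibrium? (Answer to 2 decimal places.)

With the mechanism, a contributed unit returns 4.8 × 2.73 / 10 = 1.3104 per unit of net cost to the contributor — now above 1 — so contributing fully is weakly dominant for every player.
So the Nash equilibrium is full contribution by all 10; the group earns 4.8 × 2.73 × 500 = 6552.00.

6552.00 dollars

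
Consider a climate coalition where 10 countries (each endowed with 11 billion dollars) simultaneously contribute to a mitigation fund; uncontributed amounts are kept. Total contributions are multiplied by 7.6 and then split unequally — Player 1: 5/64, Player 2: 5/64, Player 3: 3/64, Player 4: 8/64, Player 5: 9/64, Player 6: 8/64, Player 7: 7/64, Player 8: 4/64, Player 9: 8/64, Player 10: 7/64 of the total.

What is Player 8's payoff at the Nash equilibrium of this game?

Player j's private return per contributed unit is 7.6 × (j's share). Contributing is weakly dominant for j when that share is at least 1/7.6 = 0.1316, and contributing 0 is dominant otherwise.
The only share above 0.1316 is Player 5's 9/64, contributing 11; the remaining 9 contribute 0. Total contributed: 11.
Player 8 keeps 11 and receives 7.6 × 11 × 4/64 = 5.23 from the mitigation fund, for a payoff of 16.23.

16.23 billion dollars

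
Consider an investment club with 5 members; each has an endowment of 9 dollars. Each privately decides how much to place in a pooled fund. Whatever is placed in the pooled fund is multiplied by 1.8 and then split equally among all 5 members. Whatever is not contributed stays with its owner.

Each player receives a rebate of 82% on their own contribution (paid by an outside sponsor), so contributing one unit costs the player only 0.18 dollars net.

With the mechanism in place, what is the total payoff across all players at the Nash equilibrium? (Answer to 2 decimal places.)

117.90 dollars

The effective private return per unit is now (1.8/5) / 0.18 = 2.0000 > 1, so every player's dominant strategy flips to full contribution.
At the Nash equilibrium everyone contributes 9. Group total payoff = 5 × (9 × 0.82 + 1.8 × 9) = 117.90.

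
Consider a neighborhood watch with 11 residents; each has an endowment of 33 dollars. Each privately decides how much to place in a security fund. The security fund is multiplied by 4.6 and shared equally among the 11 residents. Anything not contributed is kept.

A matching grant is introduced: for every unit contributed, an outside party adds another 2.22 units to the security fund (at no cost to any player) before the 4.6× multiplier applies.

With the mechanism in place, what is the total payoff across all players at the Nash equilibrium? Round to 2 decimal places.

5376.76 dollars

With the mechanism, a contributed unit returns 4.6 × 3.22 / 11 = 1.3465 per unit of net cost to the contributor — now above 1 — so contributing fully is weakly dominant for every player.
So the Nash equilibrium is full contribution by all 11; the group earns 4.6 × 3.22 × 363 = 5376.76.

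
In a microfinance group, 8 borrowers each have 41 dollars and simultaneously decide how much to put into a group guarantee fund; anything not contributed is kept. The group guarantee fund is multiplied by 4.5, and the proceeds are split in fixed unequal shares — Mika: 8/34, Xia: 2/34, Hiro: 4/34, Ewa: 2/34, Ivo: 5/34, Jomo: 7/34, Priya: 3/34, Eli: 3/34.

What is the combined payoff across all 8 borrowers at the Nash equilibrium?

471.50 dollars

Player j's private return per contributed unit is 4.5 × (j's share). Contributing is weakly dominant for j when that share is at least 1/4.5 = 0.2222, and contributing 0 is dominant otherwise.
Only Mika (8/34) clears that bar, contributing 41; the remaining 7 contribute 0. Total contributed: 41.
The group guarantee fund pays out 4.5 × 41 = 184.50 in total (split across the unequal shares, but the aggregate is all that matters for the group sum).
The 7 free-riders keep 41 each, adding 287. Group total = 287 + 184.50 = 471.50.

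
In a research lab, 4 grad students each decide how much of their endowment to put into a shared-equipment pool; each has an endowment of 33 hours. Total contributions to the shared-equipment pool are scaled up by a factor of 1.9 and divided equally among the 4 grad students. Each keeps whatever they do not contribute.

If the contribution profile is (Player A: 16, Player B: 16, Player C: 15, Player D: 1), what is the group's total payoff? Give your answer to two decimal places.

175.20 hours

Total contributed: 16 + 16 + 15 + 1 = 48; total kept: 4 × 33 − 48 = 84.
The shared-equipment pool pays out 1.9 × 48 = 91.20 in aggregate.
Group total = 84 + 91.20 = 175.20.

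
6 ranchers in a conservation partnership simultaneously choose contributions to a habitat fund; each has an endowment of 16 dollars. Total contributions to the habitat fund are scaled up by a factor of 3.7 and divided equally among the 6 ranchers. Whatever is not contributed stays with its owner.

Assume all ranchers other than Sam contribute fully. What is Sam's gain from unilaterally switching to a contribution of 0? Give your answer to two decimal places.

6.13 dollars

Switching from a contribution of 16 to 0 lets Sam keep an extra 16 dollars, but lowers the habitat fund by 16, which costs Sam their own share of that drop: 3.7/6 × 16 = 9.87.
Net gain = 16 − 9.87 = 6.13. The private return per contributed unit (0.6167) is below 1, so free-riding is indeed the best response regardless of what the others do.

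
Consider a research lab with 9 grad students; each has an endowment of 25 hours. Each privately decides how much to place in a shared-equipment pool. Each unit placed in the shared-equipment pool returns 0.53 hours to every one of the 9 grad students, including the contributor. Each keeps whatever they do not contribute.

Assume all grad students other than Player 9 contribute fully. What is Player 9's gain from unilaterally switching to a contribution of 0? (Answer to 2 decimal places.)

11.75 hours

Switching from a contribution of 25 to 0 lets Player 9 keep an extra 25 hours, but lowers the shared-equipment pool by 25, which costs Player 9 their own share of that drop: 0.53 × 25 = 13.25.
Net gain = 25 − 13.25 = 11.75. The private return per contributed unit (0.53) is below 1, so free-riding is indeed the best response regardless of what the others do.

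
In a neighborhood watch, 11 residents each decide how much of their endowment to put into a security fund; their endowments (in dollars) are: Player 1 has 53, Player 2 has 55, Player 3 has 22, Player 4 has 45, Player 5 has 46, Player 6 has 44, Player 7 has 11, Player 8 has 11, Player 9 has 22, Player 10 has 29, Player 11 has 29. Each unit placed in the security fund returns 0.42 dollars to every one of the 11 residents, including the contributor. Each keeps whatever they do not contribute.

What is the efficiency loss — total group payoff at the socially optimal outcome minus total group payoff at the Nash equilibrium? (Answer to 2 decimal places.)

1328.54 dollars

The private return per contributed unit is 0.42 < 1 for everyone, so the Nash equilibrium is zero contribution and the group total is Σ E_j = 53 + 55 + 22 + 45 + 46 + 44 + 11 + 11 + 22 + 29 + 29 = 367.
Each contributed unit returns 4.620 to the group, so the social optimum is full contribution by everyone: group total = 4.620 × 367 = 1695.54.
Efficiency loss = (4.620 − 1) × 367 = 1328.54.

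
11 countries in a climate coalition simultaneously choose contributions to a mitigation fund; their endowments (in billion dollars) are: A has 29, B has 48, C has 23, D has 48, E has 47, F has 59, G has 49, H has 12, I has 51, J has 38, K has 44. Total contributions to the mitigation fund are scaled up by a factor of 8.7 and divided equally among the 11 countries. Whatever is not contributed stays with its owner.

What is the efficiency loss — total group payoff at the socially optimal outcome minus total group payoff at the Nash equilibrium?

The private return per contributed unit is 8.7/11 = 0.7909 < 1 for every player regardless of endowment, so the Nash equilibrium is zero contribution and the group total is Σ E_j = 29 + 48 + 23 + 48 + 47 + 59 + 49 + 12 + 51 + 38 + 44 = 448.
Each contributed unit returns 8.700 to the group, so the social optimum is full contribution by everyone: group total = 8.700 × 448 = 3897.60.
Efficiency loss = (8.700 − 1) × 448 = 3449.60.

3449.60 billion dollars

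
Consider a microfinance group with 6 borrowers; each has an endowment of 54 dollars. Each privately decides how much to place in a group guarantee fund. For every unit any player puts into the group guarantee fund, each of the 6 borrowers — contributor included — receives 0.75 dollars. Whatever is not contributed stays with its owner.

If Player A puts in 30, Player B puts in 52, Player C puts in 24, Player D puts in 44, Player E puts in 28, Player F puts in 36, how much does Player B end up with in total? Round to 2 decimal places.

162.50 dollars

Total contributed: 30 + 52 + 24 + 44 + 28 + 36 = 214.
Each receives 0.75 × 214 = 160.50 from the group guarantee fund.
Player B keeps 54 − 52 = 2, so Player B's payoff is 2 + 160.50 = 162.50.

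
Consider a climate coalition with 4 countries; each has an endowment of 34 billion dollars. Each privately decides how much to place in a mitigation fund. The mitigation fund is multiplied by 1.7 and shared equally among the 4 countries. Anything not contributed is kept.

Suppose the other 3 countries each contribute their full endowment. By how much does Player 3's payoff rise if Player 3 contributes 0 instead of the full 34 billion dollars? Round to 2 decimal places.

Switching from a contribution of 34 to 0 lets Player 3 keep an extra 34 billion dollars, but lowers the mitigation fund by 34, which costs Player 3 their own share of that drop: 1.7/4 × 34 = 14.45.
Net gain = 34 − 14.45 = 19.55. The private return per contributed unit (0.4250) is below 1, so free-riding is indeed the best response regardless of what the others do.

19.55 billion dollars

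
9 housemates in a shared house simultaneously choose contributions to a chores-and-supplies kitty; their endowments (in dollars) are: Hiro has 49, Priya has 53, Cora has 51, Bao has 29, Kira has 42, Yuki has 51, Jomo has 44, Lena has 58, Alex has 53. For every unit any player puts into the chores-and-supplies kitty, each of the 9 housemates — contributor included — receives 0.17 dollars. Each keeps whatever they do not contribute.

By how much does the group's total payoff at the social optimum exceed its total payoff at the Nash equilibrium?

The private return per contributed unit is 0.17 < 1 for everyone, so the Nash equilibrium is zero contribution and the group total is Σ E_j = 49 + 53 + 51 + 29 + 42 + 51 + 44 + 58 + 53 = 430.
Each contributed unit returns 1.530 to the group, so the social optimum is full contribution by everyone: group total = 1.530 × 430 = 657.90.
Efficiency loss = (1.530 − 1) × 430 = 227.90.

227.90 dollars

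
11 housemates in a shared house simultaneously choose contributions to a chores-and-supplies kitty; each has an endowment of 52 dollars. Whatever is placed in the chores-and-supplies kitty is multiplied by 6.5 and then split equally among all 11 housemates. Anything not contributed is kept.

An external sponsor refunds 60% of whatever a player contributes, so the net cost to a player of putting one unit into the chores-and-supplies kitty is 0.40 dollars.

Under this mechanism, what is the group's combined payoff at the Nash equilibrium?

4061.20 dollars

The effective private return per unit is now (6.5/11) / 0.40 = 1.4773 > 1, so every player's dominant strategy flips to full contribution.
At the Nash equilibrium everyone contributes 52. Group total payoff = 11 × (52 × 0.60 + 6.5 × 52) = 4061.20.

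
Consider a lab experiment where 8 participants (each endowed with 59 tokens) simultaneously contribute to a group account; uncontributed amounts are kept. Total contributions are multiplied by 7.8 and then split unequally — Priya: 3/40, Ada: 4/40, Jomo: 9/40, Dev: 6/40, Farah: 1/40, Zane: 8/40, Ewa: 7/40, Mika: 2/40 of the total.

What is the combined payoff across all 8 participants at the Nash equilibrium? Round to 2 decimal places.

2076.80 tokens

For player j, contributing a unit is worthwhile iff 7.8 × (j's share) ≥ 1, i.e. iff j's share is at least 0.1282.
Jomo, Dev, Zane and Ewa clear that bar, contributing 59 each; the remaining 4 contribute 0. Total contributed: 236.
The group account pays out 7.8 × 236 = 1840.80 in total (split across the unequal shares, but the aggregate is all that matters for the group sum).
The 4 free-riders keep 59 each, adding 236. Group total = 236 + 1840.80 = 2076.80.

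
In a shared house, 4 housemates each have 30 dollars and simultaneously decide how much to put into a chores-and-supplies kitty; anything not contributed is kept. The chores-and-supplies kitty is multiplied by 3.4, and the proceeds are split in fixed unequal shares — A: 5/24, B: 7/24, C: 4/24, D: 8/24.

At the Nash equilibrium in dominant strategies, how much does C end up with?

For player j, contributing a unit is worthwhile iff 3.4 × (j's share) ≥ 1, i.e. iff j's share is at least 0.2941.
The only share above 0.2941 is D's 8/24, contributing 30; the remaining 3 contribute 0. Total contributed: 30.
C keeps 30 and receives 3.4 × 30 × 4/24 = 17.00 from the chores-and-supplies kitty, for a payoff of 47.00.

47.00 dollars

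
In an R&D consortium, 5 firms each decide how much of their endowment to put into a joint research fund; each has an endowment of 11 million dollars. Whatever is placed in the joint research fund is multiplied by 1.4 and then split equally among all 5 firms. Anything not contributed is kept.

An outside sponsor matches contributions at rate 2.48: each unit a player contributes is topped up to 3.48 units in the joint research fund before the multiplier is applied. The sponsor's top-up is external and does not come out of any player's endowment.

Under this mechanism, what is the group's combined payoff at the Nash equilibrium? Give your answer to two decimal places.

55.00 million dollars

With the mechanism, a contributed unit returns 1.4 × 3.48 / 5 = 0.9744 per unit of net cost — still below 1 — so contributing 0 remains dominant for every player.
Everyone keeps their endowment and the group total is 5 × 11 = 55.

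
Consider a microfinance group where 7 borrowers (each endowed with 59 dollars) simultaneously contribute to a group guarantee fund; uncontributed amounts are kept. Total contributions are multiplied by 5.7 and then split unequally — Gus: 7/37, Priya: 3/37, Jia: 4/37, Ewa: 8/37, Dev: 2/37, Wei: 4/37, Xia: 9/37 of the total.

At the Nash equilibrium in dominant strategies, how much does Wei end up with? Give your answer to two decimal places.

168.07 dollars

Each unit j contributes comes back to j as 5.7 × (j's share), so j prefers to contribute only if that share exceeds 1/5.7 = 0.1754; otherwise keeping the unit dominates.
Gus, Ewa and Xia clear that bar, contributing 59 each; the remaining 4 contribute 0. Total contributed: 177.
Wei keeps 59 and receives 5.7 × 177 × 4/37 = 109.07 from the group guarantee fund, for a payoff of 168.07.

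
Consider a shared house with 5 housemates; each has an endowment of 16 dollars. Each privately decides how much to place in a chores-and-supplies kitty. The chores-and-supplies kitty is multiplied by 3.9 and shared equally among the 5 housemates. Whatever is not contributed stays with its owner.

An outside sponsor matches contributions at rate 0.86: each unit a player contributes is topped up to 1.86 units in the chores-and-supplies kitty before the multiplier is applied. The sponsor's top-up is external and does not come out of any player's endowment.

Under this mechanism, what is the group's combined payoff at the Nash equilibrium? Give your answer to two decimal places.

580.32 dollars

Under the mechanism each unit contributed yields 3.9 × 1.86 / 5 = 1.4508 back to its contributor per unit of net cost, which exceeds 1, making full contribution the dominant choice for everyone.
At the Nash equilibrium everyone contributes 16. Group total payoff = 3.9 × 1.86 × 80 = 580.32.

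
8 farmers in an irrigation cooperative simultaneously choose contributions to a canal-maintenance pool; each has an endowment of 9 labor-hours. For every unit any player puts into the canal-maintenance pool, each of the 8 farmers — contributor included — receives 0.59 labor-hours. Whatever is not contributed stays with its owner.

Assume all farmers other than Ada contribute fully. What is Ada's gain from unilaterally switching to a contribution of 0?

3.69 labor-hours

Switching from a contribution of 9 to 0 lets Ada keep an extra 9 labor-hours, but lowers the canal-maintenance pool by 9, which costs Ada their own share of that drop: 0.59 × 9 = 5.31.
Net gain = 9 − 5.31 = 3.69. The private return per contributed unit (0.59) is below 1, so free-riding is indeed the best response regardless of what the others do.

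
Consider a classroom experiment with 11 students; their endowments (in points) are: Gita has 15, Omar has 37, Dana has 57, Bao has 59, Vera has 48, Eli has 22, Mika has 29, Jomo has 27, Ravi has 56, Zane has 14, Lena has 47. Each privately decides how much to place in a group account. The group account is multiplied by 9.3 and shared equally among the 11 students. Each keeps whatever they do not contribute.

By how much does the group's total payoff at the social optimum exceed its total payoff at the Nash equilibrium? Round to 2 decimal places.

3411.30 points

The private return per contributed unit is 9.3/11 = 0.8455 < 1 for every player regardless of endowment, so the Nash equilibrium is zero contribution and the group total is Σ E_j = 15 + 37 + 57 + 59 + 48 + 22 + 29 + 27 + 56 + 14 + 47 = 411.
Each contributed unit returns 9.300 to the group, so the social optimum is full contribution by everyone: group total = 9.300 × 411 = 3822.30.
Efficiency loss = (9.300 − 1) × 411 = 3411.30.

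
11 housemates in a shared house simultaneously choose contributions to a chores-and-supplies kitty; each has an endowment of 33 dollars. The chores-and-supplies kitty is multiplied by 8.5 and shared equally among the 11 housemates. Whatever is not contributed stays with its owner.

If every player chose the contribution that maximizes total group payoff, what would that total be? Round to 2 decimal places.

3085.50 dollars

Each contributed unit returns 8.500 to the group as a whole (0.7727 to each of 11 players), which exceeds 1, so the social optimum is full contribution: group total = 8.500 × 363 = 3085.50.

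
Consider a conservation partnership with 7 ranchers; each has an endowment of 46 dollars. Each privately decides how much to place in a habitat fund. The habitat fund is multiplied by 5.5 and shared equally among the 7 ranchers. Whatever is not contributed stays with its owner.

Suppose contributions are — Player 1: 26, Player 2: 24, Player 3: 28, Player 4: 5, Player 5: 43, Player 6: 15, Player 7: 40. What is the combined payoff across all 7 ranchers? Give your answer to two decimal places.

1136.50 dollars

Total contributed: 26 + 24 + 28 + 5 + 43 + 15 + 40 = 181; total kept: 7 × 46 − 181 = 141.
The habitat fund pays out 5.5 × 181 = 995.50 in aggregate.
Group total = 141 + 995.50 = 1136.50.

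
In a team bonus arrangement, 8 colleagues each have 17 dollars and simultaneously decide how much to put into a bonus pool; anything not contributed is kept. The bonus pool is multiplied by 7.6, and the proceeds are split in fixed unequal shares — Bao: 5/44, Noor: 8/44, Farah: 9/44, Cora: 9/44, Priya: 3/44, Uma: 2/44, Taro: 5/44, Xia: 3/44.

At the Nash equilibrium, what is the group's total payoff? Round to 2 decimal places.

472.60 dollars

A player with share s gets back 7.6·s per unit contributed, so full contribution is dominant for anyone with s > 1/7.6 = 0.1316 and zero contribution is dominant for anyone below.
Noor, Farah and Cora are above the threshold, contributing 17 each; the remaining 5 contribute 0. Total contributed: 51.
The bonus pool pays out 7.6 × 51 = 387.60 in total (split across the unequal shares, but the aggregate is all that matters for the group sum).
The 5 free-riders keep 17 each, adding 85. Group total = 85 + 387.60 = 472.60.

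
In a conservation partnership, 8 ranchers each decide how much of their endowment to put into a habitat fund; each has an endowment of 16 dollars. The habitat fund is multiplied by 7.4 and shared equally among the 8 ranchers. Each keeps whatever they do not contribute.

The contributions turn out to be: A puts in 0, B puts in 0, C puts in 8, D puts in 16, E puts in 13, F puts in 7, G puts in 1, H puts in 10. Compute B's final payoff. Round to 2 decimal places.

Total contributed: 0 + 0 + 8 + 16 + 13 + 7 + 1 + 10 = 55.
Each receives 7.4 × 55 / 8 = 50.88 from the habitat fund.
B keeps 16 − 0 = 16, so B's payoff is 16 + 50.88 = 66.88.

66.88 dollars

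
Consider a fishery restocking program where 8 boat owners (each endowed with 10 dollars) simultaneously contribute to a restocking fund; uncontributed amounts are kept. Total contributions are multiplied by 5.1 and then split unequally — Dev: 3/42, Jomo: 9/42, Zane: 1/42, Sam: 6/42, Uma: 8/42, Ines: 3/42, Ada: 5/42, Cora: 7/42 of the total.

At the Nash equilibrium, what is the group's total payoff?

121.00 dollars

A player with share s gets back 5.1·s per unit contributed, so full contribution is dominant for anyone with s > 1/5.1 = 0.1961 and zero contribution is dominant for anyone below.
Only Jomo (9/42) clears that bar, contributing 10; the remaining 7 contribute 0. Total contributed: 10.
The restocking fund pays out 5.1 × 10 = 51.00 in total (split across the unequal shares, but the aggregate is all that matters for the group sum).
The 7 free-riders keep 10 each, adding 70. Group total = 70 + 51.00 = 121.00.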